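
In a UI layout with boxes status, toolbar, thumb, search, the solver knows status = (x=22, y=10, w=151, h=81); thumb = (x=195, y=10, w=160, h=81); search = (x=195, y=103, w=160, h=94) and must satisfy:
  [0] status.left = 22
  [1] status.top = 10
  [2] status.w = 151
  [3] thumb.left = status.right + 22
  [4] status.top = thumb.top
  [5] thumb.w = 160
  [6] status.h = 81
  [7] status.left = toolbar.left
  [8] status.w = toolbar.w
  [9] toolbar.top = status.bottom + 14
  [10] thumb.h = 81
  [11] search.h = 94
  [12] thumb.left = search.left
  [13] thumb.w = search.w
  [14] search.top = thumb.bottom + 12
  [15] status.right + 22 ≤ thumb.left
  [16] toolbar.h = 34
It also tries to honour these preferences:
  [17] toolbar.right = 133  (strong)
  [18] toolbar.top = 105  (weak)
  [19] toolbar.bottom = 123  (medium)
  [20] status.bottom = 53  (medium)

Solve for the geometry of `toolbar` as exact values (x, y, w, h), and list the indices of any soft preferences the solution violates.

toolbar = (x=22, y=105, w=151, h=34)
violated soft preferences: 17, 19, 20

1. toolbar.x = 22  [status.left = toolbar.left]
2. toolbar.w = 151  [status.w = toolbar.w]
3. toolbar.y = 105  [toolbar.top = status.bottom + 14]
4. toolbar.h = 34  [toolbar.h = 34]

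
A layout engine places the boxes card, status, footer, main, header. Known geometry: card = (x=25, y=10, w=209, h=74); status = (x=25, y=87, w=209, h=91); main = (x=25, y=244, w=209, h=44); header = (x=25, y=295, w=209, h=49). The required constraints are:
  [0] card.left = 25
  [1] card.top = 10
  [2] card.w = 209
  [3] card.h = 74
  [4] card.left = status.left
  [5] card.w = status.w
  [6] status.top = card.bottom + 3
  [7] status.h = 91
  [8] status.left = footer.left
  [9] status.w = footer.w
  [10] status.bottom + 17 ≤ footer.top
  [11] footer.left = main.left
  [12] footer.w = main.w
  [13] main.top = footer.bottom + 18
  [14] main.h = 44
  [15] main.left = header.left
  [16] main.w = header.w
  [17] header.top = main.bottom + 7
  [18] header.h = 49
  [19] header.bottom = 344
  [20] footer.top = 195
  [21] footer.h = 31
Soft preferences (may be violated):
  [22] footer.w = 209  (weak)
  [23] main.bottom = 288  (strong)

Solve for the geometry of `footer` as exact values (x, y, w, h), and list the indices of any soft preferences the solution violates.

footer = (x=25, y=195, w=209, h=31)
violated soft preferences: none

1. footer.x = 25  [status.left = footer.left]
2. footer.w = 209  [status.w = footer.w]
3. footer.y = 195  [footer.top = 195]
4. footer.h = 31  [footer.h = 31]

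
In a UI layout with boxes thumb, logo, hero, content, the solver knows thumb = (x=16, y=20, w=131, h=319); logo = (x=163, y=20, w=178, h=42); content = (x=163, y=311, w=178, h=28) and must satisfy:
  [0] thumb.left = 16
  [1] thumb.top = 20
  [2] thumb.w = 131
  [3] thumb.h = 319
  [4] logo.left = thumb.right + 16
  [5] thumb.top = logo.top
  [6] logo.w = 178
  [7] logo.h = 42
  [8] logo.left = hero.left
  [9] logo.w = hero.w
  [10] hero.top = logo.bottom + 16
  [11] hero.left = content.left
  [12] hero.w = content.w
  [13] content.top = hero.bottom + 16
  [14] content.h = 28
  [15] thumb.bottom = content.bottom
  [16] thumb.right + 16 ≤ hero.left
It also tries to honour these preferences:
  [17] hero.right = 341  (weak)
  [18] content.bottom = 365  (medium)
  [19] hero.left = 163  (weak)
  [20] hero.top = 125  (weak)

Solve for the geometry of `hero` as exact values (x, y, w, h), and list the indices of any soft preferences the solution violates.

1. hero.x = 163  [logo.left = hero.left]
2. hero.w = 178  [logo.w = hero.w]
3. hero.y = 78  [hero.top = logo.bottom + 16]
4. hero.h = 217  [content.top = hero.bottom + 16]

hero = (x=163, y=78, w=178, h=217)
violated soft preferences: 18, 20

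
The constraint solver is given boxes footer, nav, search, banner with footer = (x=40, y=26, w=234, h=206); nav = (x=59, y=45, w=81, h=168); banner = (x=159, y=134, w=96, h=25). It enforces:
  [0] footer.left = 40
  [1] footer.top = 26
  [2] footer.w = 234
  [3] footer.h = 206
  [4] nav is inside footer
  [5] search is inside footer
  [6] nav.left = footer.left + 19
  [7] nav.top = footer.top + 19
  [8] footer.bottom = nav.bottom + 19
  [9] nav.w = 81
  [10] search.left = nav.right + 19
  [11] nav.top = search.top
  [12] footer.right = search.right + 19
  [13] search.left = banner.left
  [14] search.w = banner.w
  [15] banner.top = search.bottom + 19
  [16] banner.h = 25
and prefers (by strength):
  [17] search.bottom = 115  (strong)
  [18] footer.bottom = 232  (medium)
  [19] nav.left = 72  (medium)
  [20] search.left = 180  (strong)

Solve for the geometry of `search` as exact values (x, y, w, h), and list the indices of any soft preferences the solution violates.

search = (x=159, y=45, w=96, h=70)
violated soft preferences: 19, 20

1. search.x = 159  [search.left = nav.right + 19]
2. search.y = 45  [nav.top = search.top]
3. search.w = 96  [footer.right = search.right + 19]
4. search.h = 70  [banner.top = search.bottom + 19]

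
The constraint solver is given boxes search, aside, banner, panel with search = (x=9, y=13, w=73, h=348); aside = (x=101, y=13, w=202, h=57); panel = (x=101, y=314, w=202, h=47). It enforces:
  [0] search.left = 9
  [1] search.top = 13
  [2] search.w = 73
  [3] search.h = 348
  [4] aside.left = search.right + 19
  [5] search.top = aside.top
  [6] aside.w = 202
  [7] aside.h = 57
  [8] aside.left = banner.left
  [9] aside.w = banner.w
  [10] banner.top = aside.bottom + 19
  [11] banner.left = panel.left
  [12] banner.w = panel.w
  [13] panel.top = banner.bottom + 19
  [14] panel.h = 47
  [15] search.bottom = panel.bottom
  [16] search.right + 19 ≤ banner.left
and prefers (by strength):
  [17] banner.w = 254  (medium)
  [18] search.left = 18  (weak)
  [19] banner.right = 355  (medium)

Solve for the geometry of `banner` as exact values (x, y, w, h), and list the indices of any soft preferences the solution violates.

banner = (x=101, y=89, w=202, h=206)
violated soft preferences: 17, 18, 19

1. banner.x = 101  [aside.left = banner.left]
2. banner.w = 202  [aside.w = banner.w]
3. banner.y = 89  [banner.top = aside.bottom + 19]
4. banner.h = 206  [panel.top = banner.bottom + 19]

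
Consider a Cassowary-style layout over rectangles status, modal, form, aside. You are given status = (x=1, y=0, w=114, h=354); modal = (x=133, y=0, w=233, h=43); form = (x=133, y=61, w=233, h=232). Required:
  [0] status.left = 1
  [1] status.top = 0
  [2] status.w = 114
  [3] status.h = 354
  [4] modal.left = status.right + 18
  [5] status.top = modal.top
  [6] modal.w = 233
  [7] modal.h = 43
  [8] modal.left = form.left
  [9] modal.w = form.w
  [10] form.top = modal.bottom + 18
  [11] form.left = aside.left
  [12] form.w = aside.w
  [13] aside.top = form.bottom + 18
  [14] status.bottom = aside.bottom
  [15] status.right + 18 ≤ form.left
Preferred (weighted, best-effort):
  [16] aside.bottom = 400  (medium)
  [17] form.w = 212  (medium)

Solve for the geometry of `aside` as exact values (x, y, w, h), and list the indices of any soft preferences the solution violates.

aside = (x=133, y=311, w=233, h=43)
violated soft preferences: 16, 17

1. aside.x = 133  [form.left = aside.left]
2. aside.w = 233  [form.w = aside.w]
3. aside.y = 311  [aside.top = form.bottom + 18]
4. aside.h = 43  [status.bottom = aside.bottom]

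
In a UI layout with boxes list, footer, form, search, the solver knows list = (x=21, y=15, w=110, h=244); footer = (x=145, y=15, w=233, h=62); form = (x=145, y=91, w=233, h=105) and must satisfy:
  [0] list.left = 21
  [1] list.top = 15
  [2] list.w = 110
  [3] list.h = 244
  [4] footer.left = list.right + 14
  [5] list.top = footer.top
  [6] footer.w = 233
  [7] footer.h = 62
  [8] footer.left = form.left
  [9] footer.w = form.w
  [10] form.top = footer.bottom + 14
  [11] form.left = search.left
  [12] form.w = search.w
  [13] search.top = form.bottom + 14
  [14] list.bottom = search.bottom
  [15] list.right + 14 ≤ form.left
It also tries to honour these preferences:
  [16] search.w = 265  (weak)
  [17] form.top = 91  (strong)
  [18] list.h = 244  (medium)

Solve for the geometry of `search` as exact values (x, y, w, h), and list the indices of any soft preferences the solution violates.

search = (x=145, y=210, w=233, h=49)
violated soft preferences: 16

1. search.x = 145  [form.left = search.left]
2. search.w = 233  [form.w = search.w]
3. search.y = 210  [search.top = form.bottom + 14]
4. search.h = 49  [list.bottom = search.bottom]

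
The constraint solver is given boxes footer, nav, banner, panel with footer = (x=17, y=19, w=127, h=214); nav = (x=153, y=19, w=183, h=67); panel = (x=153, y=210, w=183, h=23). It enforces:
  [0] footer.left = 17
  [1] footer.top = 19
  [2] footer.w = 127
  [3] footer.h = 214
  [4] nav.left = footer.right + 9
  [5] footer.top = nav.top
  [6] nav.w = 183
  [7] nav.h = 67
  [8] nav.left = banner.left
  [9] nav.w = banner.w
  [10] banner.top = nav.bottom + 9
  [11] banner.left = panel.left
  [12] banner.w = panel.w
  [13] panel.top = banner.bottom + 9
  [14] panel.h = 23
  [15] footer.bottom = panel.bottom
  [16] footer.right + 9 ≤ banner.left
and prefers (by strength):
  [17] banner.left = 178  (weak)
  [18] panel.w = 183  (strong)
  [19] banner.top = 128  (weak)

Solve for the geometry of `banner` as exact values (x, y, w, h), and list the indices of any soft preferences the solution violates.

1. banner.x = 153  [nav.left = banner.left]
2. banner.w = 183  [nav.w = banner.w]
3. banner.y = 95  [banner.top = nav.bottom + 9]
4. banner.h = 106  [panel.top = banner.bottom + 9]

banner = (x=153, y=95, w=183, h=106)
violated soft preferences: 17, 19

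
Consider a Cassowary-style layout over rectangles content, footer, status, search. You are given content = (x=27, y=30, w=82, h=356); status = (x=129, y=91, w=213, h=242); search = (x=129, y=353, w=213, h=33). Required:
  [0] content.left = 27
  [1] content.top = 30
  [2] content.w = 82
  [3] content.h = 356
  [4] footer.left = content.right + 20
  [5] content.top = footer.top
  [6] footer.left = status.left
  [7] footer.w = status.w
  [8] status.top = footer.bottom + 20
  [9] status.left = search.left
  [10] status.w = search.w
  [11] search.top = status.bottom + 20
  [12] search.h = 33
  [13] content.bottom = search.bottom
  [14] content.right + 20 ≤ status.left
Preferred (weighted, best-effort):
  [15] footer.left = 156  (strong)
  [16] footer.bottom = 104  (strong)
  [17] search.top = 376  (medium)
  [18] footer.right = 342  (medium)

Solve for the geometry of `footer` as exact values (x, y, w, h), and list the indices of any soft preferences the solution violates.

footer = (x=129, y=30, w=213, h=41)
violated soft preferences: 15, 16, 17

1. footer.x = 129  [footer.left = content.right + 20]
2. footer.y = 30  [content.top = footer.top]
3. footer.w = 213  [footer.w = status.w]
4. footer.h = 41  [status.top = footer.bottom + 20]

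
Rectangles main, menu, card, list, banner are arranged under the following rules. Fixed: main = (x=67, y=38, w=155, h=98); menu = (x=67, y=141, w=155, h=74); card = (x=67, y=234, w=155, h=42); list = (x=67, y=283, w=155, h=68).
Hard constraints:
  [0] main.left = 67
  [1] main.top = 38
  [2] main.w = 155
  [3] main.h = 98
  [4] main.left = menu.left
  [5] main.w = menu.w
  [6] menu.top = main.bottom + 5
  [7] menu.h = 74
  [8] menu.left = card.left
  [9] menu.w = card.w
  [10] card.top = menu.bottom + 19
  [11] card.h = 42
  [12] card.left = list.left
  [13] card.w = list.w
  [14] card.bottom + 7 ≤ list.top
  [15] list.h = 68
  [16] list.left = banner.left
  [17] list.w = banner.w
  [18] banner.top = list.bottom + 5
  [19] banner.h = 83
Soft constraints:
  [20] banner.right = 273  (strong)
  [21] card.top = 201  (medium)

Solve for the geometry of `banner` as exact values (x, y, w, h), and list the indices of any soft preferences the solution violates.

1. banner.x = 67  [list.left = banner.left]
2. banner.w = 155  [list.w = banner.w]
3. banner.y = 356  [banner.top = list.bottom + 5]
4. banner.h = 83  [banner.h = 83]

banner = (x=67, y=356, w=155, h=83)
violated soft preferences: 20, 21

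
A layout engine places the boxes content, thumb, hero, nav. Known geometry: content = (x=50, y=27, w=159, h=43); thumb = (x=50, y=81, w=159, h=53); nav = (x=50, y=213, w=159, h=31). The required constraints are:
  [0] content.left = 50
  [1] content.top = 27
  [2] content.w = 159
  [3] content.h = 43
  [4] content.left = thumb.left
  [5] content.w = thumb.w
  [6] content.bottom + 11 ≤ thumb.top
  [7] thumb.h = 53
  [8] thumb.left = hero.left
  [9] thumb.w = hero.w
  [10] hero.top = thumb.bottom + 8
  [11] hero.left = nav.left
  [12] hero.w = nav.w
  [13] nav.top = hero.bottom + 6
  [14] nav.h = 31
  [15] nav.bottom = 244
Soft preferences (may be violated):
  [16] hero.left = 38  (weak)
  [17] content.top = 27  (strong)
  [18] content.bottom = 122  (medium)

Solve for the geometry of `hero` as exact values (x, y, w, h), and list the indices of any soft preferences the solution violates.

1. hero.x = 50  [thumb.left = hero.left]
2. hero.w = 159  [thumb.w = hero.w]
3. hero.y = 142  [hero.top = thumb.bottom + 8]
4. hero.h = 65  [nav.top = hero.bottom + 6]

hero = (x=50, y=142, w=159, h=65)
violated soft preferences: 16, 18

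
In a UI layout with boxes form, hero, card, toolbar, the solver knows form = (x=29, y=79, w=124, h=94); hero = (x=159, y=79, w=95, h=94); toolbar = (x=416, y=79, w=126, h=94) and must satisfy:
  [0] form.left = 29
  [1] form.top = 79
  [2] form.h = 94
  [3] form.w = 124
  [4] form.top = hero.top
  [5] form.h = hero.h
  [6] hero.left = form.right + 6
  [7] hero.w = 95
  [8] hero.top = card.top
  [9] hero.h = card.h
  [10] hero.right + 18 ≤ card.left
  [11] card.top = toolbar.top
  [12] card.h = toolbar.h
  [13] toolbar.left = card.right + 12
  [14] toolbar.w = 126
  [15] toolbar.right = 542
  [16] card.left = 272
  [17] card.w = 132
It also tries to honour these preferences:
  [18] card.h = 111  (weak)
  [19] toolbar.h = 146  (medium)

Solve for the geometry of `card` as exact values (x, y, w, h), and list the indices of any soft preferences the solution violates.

1. card.y = 79  [hero.top = card.top]
2. card.h = 94  [hero.h = card.h]
3. card.x = 272  [card.left = 272]
4. card.w = 132  [card.w = 132]

card = (x=272, y=79, w=132, h=94)
violated soft preferences: 18, 19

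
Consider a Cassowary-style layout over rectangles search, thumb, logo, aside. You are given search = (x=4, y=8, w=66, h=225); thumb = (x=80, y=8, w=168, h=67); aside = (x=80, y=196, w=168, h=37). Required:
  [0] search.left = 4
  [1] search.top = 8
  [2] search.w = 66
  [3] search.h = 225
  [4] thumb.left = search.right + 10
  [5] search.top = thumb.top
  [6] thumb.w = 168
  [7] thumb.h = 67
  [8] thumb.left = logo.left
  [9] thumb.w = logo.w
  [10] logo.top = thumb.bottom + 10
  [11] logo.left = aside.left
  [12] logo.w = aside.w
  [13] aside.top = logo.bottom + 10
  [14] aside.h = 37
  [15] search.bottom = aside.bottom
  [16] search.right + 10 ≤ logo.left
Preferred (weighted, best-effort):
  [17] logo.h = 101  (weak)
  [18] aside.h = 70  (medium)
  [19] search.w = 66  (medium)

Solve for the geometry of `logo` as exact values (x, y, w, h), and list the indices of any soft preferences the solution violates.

logo = (x=80, y=85, w=168, h=101)
violated soft preferences: 18

1. logo.x = 80  [thumb.left = logo.left]
2. logo.w = 168  [thumb.w = logo.w]
3. logo.y = 85  [logo.top = thumb.bottom + 10]
4. logo.h = 101  [aside.top = logo.bottom + 10]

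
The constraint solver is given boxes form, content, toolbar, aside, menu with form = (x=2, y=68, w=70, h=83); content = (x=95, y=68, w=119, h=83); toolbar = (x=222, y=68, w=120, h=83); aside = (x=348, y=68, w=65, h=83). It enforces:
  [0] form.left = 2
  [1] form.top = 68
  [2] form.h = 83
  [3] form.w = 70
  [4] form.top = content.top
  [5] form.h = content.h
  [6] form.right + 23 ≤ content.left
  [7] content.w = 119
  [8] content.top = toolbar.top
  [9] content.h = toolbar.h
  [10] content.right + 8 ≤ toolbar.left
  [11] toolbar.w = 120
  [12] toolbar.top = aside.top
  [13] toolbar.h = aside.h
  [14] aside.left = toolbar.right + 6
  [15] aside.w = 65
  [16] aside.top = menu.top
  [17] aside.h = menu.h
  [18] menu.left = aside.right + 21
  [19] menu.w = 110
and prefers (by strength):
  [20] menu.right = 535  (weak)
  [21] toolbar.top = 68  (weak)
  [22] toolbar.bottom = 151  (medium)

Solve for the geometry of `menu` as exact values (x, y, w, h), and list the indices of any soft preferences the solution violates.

menu = (x=434, y=68, w=110, h=83)
violated soft preferences: 20

1. menu.y = 68  [aside.top = menu.top]
2. menu.h = 83  [aside.h = menu.h]
3. menu.x = 434  [menu.left = aside.right + 21]
4. menu.w = 110  [menu.w = 110]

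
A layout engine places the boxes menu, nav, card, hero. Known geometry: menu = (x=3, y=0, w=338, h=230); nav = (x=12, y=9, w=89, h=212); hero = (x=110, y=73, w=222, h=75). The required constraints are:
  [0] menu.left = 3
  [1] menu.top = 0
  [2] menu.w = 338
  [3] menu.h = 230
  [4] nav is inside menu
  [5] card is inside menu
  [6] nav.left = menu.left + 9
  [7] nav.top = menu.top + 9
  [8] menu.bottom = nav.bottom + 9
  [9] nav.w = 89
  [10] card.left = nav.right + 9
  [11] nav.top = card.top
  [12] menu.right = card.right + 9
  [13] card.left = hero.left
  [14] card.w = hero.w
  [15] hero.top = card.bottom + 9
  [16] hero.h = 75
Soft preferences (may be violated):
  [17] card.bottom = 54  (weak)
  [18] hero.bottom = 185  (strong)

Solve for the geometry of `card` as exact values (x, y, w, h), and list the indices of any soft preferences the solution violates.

card = (x=110, y=9, w=222, h=55)
violated soft preferences: 17, 18

1. card.x = 110  [card.left = nav.right + 9]
2. card.y = 9  [nav.top = card.top]
3. card.w = 222  [menu.right = card.right + 9]
4. card.h = 55  [hero.top = card.bottom + 9]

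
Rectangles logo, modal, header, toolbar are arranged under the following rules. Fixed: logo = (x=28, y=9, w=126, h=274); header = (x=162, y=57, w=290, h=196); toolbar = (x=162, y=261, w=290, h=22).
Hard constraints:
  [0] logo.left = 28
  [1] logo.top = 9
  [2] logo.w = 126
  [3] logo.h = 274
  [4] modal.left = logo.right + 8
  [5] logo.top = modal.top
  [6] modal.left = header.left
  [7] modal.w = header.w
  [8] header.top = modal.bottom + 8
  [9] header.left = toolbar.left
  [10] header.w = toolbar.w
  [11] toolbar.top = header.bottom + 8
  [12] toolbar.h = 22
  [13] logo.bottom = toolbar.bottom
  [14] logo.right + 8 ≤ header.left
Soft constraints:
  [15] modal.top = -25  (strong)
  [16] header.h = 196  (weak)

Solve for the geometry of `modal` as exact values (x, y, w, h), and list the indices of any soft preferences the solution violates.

1. modal.x = 162  [modal.left = logo.right + 8]
2. modal.y = 9  [logo.top = modal.top]
3. modal.w = 290  [modal.w = header.w]
4. modal.h = 40  [header.top = modal.bottom + 8]

modal = (x=162, y=9, w=290, h=40)
violated soft preferences: 15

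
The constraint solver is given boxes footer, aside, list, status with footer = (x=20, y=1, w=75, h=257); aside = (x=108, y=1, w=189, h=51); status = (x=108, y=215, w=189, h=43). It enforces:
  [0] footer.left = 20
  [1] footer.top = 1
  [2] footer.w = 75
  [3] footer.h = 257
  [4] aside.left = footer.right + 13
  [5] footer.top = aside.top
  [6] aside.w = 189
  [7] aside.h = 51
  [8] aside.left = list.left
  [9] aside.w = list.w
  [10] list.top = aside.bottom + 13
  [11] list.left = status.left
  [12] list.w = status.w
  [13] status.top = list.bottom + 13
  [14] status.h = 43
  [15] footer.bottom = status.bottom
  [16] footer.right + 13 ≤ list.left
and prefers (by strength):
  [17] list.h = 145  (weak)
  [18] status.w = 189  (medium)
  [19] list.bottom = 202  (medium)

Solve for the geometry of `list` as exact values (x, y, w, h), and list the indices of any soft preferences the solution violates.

1. list.x = 108  [aside.left = list.left]
2. list.w = 189  [aside.w = list.w]
3. list.y = 65  [list.top = aside.bottom + 13]
4. list.h = 137  [status.top = list.bottom + 13]

list = (x=108, y=65, w=189, h=137)
violated soft preferences: 17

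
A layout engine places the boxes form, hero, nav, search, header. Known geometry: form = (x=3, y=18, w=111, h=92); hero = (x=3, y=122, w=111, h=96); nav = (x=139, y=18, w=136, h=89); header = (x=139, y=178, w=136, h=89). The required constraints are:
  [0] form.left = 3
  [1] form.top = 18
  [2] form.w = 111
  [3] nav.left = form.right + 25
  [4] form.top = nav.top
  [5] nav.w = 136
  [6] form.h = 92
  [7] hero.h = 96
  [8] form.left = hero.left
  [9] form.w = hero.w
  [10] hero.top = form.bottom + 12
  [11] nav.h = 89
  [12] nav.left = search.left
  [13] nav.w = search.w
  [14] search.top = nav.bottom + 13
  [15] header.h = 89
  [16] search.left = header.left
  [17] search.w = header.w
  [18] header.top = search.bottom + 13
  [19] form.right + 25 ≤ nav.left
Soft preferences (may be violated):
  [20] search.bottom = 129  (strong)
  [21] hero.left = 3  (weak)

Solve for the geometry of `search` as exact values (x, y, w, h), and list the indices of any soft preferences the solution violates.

1. search.x = 139  [nav.left = search.left]
2. search.w = 136  [nav.w = search.w]
3. search.y = 120  [search.top = nav.bottom + 13]
4. search.h = 45  [header.top = search.bottom + 13]

search = (x=139, y=120, w=136, h=45)
violated soft preferences: 20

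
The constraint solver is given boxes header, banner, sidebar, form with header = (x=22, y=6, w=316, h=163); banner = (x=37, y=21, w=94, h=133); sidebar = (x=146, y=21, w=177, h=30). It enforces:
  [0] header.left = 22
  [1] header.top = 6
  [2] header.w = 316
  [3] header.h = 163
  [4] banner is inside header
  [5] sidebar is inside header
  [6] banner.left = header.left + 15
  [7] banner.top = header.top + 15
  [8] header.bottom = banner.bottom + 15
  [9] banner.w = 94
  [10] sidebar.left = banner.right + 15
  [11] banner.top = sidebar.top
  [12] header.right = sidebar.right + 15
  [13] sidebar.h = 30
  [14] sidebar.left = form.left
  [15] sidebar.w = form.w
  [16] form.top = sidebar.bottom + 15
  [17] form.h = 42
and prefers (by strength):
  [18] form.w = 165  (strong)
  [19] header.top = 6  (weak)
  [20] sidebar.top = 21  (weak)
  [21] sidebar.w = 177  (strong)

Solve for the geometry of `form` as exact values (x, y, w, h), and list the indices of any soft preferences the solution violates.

form = (x=146, y=66, w=177, h=42)
violated soft preferences: 18

1. form.x = 146  [sidebar.left = form.left]
2. form.w = 177  [sidebar.w = form.w]
3. form.y = 66  [form.top = sidebar.bottom + 15]
4. form.h = 42  [form.h = 42]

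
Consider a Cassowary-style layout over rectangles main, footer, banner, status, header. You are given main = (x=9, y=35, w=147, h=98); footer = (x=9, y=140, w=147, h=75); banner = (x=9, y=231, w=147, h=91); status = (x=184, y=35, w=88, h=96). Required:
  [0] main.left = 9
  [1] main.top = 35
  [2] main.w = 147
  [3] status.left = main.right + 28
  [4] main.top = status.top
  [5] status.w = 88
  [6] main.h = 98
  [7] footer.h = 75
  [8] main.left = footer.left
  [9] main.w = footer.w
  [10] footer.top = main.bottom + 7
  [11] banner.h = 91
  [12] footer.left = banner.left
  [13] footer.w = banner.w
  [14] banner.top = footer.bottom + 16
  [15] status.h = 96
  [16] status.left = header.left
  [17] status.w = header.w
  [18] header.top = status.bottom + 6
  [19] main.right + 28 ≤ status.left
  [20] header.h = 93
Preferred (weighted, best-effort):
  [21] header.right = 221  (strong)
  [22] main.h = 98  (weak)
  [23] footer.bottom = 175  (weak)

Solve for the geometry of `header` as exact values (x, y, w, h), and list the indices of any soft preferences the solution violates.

1. header.x = 184  [status.left = header.left]
2. header.w = 88  [status.w = header.w]
3. header.y = 137  [header.top = status.bottom + 6]
4. header.h = 93  [header.h = 93]

header = (x=184, y=137, w=88, h=93)
violated soft preferences: 21, 23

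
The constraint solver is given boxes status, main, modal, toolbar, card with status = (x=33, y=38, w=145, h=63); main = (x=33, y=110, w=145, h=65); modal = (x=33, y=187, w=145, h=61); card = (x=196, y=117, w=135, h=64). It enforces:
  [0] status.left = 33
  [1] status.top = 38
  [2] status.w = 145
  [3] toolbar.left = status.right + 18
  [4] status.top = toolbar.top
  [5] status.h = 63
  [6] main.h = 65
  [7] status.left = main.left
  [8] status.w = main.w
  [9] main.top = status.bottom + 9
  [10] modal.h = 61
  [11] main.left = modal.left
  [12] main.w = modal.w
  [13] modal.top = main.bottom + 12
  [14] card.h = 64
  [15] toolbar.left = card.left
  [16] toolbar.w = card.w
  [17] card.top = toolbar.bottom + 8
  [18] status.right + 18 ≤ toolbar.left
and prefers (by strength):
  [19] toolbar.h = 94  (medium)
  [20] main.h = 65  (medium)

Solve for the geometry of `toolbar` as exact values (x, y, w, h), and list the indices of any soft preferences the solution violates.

toolbar = (x=196, y=38, w=135, h=71)
violated soft preferences: 19

1. toolbar.x = 196  [toolbar.left = status.right + 18]
2. toolbar.y = 38  [status.top = toolbar.top]
3. toolbar.w = 135  [toolbar.w = card.w]
4. toolbar.h = 71  [card.top = toolbar.bottom + 8]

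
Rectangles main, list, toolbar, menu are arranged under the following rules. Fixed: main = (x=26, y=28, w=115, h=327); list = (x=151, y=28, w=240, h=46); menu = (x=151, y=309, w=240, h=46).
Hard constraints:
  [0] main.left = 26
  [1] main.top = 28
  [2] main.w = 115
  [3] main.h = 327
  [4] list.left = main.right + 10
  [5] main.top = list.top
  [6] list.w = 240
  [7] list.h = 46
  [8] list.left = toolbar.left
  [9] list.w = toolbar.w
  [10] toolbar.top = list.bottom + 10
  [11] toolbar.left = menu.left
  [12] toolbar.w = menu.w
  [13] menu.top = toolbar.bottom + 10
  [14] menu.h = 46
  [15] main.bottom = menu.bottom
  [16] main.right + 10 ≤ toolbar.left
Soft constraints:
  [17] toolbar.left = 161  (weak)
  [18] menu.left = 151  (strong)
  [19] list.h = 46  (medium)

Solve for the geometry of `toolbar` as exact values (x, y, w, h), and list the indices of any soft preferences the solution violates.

1. toolbar.x = 151  [list.left = toolbar.left]
2. toolbar.w = 240  [list.w = toolbar.w]
3. toolbar.y = 84  [toolbar.top = list.bottom + 10]
4. toolbar.h = 215  [menu.top = toolbar.bottom + 10]

toolbar = (x=151, y=84, w=240, h=215)
violated soft preferences: 17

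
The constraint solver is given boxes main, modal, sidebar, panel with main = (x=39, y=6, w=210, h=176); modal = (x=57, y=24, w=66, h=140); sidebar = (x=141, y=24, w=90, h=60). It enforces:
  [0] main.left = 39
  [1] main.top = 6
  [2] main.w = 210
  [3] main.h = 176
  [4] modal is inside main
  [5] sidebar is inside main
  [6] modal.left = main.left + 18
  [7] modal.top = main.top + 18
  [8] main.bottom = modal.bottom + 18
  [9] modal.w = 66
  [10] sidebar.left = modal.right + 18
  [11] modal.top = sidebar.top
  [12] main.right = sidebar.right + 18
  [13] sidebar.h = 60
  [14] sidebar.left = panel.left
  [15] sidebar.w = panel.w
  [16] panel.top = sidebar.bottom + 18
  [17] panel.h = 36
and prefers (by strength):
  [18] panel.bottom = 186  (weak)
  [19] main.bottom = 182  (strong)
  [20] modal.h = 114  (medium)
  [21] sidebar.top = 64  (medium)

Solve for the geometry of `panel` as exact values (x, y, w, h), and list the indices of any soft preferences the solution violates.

1. panel.x = 141  [sidebar.left = panel.left]
2. panel.w = 90  [sidebar.w = panel.w]
3. panel.y = 102  [panel.top = sidebar.bottom + 18]
4. panel.h = 36  [panel.h = 36]

panel = (x=141, y=102, w=90, h=36)
violated soft preferences: 18, 20, 21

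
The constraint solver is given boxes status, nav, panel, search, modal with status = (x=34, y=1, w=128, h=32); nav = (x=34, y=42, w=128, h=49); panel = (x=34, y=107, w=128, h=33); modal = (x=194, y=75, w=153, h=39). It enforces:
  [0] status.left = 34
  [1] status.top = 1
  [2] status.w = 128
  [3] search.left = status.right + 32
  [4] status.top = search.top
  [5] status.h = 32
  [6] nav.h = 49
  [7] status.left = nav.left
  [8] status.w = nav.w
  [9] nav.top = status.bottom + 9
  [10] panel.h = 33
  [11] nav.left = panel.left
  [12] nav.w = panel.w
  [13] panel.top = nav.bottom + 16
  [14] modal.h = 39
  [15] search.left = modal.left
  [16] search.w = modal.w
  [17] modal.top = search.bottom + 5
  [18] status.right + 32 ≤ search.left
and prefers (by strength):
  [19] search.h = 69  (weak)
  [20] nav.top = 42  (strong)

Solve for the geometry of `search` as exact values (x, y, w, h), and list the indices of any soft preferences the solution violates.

1. search.x = 194  [search.left = status.right + 32]
2. search.y = 1  [status.top = search.top]
3. search.w = 153  [search.w = modal.w]
4. search.h = 69  [modal.top = search.bottom + 5]

search = (x=194, y=1, w=153, h=69)
violated soft preferences: none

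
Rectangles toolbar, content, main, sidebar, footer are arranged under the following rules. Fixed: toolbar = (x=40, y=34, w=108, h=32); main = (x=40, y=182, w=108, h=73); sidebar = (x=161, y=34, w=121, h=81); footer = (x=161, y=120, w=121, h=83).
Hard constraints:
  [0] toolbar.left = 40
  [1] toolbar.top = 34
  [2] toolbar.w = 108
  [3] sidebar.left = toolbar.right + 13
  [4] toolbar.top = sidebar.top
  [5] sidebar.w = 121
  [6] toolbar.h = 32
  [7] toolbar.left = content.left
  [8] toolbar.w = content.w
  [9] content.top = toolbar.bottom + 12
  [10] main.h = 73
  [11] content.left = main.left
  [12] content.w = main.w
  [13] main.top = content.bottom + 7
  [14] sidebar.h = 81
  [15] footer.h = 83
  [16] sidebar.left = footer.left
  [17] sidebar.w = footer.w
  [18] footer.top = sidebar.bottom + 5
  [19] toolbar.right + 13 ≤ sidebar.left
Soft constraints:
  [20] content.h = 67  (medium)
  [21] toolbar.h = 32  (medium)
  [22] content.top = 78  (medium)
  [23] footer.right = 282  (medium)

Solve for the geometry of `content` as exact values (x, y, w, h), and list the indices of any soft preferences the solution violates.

1. content.x = 40  [toolbar.left = content.left]
2. content.w = 108  [toolbar.w = content.w]
3. content.y = 78  [content.top = toolbar.bottom + 12]
4. content.h = 97  [main.top = content.bottom + 7]

content = (x=40, y=78, w=108, h=97)
violated soft preferences: 20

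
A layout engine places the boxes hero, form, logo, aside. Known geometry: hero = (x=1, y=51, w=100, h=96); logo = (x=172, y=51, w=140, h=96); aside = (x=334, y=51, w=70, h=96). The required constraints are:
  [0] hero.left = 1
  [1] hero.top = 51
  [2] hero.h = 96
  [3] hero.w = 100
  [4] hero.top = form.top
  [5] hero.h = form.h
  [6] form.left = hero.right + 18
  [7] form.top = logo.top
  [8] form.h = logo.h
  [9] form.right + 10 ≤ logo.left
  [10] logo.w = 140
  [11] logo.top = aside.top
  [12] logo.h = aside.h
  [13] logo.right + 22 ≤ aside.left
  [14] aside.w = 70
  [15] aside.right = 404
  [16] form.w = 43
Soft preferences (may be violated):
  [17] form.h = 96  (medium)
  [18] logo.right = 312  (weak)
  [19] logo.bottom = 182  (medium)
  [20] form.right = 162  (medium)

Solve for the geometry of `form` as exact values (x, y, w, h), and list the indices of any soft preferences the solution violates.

form = (x=119, y=51, w=43, h=96)
violated soft preferences: 19

1. form.y = 51  [hero.top = form.top]
2. form.h = 96  [hero.h = form.h]
3. form.x = 119  [form.left = hero.right + 18]
4. form.w = 43  [form.w = 43]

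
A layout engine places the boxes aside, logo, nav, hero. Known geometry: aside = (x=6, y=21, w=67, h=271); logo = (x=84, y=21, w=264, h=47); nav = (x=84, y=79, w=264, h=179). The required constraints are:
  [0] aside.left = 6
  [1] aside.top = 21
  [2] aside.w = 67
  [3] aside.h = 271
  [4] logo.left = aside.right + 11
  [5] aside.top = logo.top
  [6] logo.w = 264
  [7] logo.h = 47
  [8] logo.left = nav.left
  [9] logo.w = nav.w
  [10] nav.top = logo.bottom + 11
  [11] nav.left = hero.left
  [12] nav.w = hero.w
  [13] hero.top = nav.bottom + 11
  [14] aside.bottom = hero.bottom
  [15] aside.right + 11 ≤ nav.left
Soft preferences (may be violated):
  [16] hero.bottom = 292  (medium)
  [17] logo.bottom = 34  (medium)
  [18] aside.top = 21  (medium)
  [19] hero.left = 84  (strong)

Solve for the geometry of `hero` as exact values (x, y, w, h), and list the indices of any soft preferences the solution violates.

hero = (x=84, y=269, w=264, h=23)
violated soft preferences: 17

1. hero.x = 84  [nav.left = hero.left]
2. hero.w = 264  [nav.w = hero.w]
3. hero.y = 269  [hero.top = nav.bottom + 11]
4. hero.h = 23  [aside.bottom = hero.bottom]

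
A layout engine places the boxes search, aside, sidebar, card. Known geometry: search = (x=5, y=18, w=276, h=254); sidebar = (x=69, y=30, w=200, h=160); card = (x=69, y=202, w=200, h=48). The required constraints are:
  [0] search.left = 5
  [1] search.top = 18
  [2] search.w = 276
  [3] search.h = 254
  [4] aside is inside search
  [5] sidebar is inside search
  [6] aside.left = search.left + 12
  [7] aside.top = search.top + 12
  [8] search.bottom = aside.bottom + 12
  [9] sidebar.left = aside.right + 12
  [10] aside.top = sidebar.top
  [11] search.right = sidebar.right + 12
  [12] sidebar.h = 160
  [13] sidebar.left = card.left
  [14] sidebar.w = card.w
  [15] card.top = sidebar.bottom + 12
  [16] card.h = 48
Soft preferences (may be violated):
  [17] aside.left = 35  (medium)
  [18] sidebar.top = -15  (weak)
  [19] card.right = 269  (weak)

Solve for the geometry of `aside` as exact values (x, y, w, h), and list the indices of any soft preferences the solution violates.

aside = (x=17, y=30, w=40, h=230)
violated soft preferences: 17, 18

1. aside.x = 17  [aside.left = search.left + 12]
2. aside.y = 30  [aside.top = search.top + 12]
3. aside.h = 230  [search.bottom = aside.bottom + 12]
4. aside.w = 40  [sidebar.left = aside.right + 12]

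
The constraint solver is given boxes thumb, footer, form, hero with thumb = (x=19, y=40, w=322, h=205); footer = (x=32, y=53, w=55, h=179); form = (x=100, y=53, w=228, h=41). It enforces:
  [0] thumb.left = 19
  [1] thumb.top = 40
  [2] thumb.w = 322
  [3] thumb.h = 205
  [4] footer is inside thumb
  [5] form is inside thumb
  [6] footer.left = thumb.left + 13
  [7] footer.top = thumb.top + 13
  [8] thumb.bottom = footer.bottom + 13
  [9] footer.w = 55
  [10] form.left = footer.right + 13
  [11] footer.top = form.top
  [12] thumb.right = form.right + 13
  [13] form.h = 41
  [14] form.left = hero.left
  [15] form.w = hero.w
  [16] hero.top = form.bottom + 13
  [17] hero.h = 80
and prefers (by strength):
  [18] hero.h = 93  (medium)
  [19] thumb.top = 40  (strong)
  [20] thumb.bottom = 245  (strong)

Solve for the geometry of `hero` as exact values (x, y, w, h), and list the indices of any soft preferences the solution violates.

hero = (x=100, y=107, w=228, h=80)
violated soft preferences: 18

1. hero.x = 100  [form.left = hero.left]
2. hero.w = 228  [form.w = hero.w]
3. hero.y = 107  [hero.top = form.bottom + 13]
4. hero.h = 80  [hero.h = 80]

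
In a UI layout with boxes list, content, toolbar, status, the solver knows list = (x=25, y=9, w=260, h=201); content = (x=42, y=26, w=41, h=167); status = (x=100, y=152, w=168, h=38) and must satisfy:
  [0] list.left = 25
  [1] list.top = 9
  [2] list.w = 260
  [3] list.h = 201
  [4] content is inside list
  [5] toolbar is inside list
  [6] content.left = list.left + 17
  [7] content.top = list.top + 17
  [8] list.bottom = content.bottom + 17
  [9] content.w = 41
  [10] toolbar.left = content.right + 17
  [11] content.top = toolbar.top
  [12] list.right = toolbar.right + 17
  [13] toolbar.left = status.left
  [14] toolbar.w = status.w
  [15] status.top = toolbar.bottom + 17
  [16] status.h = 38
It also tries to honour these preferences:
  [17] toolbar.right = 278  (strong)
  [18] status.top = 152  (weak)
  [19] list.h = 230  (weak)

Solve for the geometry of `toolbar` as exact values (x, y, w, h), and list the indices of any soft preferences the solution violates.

toolbar = (x=100, y=26, w=168, h=109)
violated soft preferences: 17, 19

1. toolbar.x = 100  [toolbar.left = content.right + 17]
2. toolbar.y = 26  [content.top = toolbar.top]
3. toolbar.w = 168  [list.right = toolbar.right + 17]
4. toolbar.h = 109  [status.top = toolbar.bottom + 17]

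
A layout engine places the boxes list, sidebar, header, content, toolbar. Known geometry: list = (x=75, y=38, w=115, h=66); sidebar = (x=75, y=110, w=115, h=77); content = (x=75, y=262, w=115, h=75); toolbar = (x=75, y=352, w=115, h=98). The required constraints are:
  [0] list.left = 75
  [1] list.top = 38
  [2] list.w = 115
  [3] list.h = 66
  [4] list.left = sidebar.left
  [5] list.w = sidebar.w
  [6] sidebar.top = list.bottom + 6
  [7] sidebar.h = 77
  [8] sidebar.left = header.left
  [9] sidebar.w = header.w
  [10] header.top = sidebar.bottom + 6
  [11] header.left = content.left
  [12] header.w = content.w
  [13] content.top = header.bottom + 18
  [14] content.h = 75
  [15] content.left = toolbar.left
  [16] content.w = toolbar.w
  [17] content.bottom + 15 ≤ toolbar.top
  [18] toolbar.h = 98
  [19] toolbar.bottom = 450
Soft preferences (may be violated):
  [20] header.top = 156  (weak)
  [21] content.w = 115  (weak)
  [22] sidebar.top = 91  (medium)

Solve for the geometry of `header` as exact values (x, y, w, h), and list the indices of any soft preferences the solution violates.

header = (x=75, y=193, w=115, h=51)
violated soft preferences: 20, 22

1. header.x = 75  [sidebar.left = header.left]
2. header.w = 115  [sidebar.w = header.w]
3. header.y = 193  [header.top = sidebar.bottom + 6]
4. header.h = 51  [content.top = header.bottom + 18]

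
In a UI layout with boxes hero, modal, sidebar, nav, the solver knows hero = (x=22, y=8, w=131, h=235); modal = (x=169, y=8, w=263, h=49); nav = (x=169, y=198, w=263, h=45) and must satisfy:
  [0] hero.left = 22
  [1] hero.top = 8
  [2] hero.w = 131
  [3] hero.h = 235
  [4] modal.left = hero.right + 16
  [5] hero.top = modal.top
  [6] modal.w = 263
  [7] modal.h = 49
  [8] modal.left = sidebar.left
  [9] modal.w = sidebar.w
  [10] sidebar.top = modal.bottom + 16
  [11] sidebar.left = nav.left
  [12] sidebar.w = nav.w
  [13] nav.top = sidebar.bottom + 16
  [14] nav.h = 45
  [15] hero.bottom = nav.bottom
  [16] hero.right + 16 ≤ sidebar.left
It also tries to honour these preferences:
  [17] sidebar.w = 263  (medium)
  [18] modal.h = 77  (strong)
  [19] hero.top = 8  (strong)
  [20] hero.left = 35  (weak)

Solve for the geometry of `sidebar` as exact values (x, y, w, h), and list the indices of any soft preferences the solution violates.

1. sidebar.x = 169  [modal.left = sidebar.left]
2. sidebar.w = 263  [modal.w = sidebar.w]
3. sidebar.y = 73  [sidebar.top = modal.bottom + 16]
4. sidebar.h = 109  [nav.top = sidebar.bottom + 16]

sidebar = (x=169, y=73, w=263, h=109)
violated soft preferences: 18, 20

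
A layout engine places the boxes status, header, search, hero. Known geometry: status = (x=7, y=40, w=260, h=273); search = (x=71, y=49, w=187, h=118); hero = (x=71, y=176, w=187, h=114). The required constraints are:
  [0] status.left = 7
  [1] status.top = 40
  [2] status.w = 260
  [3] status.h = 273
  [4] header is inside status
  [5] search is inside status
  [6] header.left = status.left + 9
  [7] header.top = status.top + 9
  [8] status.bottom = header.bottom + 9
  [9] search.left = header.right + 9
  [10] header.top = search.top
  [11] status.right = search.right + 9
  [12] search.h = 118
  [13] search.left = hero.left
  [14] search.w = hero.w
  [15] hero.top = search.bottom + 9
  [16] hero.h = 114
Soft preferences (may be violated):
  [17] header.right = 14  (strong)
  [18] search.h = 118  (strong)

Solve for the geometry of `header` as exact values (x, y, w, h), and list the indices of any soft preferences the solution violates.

header = (x=16, y=49, w=46, h=255)
violated soft preferences: 17

1. header.x = 16  [header.left = status.left + 9]
2. header.y = 49  [header.top = status.top + 9]
3. header.h = 255  [status.bottom = header.bottom + 9]
4. header.w = 46  [search.left = header.right + 9]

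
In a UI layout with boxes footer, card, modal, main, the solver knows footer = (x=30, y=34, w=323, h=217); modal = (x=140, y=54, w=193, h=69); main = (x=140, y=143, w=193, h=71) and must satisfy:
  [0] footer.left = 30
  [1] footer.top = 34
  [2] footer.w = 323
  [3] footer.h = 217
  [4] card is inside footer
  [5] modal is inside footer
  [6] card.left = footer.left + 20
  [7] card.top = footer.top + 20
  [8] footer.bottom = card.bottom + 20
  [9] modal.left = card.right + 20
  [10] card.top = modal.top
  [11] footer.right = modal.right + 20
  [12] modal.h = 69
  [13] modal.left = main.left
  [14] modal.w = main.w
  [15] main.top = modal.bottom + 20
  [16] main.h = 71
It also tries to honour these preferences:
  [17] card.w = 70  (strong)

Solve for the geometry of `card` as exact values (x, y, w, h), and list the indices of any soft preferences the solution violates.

card = (x=50, y=54, w=70, h=177)
violated soft preferences: none

1. card.x = 50  [card.left = footer.left + 20]
2. card.y = 54  [card.top = footer.top + 20]
3. card.h = 177  [footer.bottom = card.bottom + 20]
4. card.w = 70  [modal.left = card.right + 20]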